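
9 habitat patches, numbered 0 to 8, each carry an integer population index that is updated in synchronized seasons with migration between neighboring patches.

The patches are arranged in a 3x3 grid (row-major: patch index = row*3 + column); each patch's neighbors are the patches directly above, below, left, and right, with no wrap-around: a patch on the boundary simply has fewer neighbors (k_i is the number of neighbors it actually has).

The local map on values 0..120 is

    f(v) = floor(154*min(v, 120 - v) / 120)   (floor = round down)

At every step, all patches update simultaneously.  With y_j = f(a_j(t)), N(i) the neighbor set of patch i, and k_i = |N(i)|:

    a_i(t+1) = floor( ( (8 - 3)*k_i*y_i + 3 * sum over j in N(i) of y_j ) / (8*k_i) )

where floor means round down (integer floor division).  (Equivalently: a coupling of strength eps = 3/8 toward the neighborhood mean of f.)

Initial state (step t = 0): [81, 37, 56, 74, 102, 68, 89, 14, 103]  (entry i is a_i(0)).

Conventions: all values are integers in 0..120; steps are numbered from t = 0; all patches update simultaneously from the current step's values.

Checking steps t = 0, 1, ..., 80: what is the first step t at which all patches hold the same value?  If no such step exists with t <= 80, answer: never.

Answer: never
Key observation: The state at step 34 reappears at step 42 — the system is in a cycle of period 8 from step 34 on.  No step 0..42 is synchronized, and the cycle repeats forever, so no step up to 80 (or ever) has all patches equal.

Derivation:
t=0: [81, 37, 56, 74, 102, 68, 89, 14, 103]  (not all equal)
t=1: [51, 47, 65, 50, 32, 55, 38, 21, 28]  (not all equal)
t=2: [63, 59, 68, 59, 46, 62, 46, 31, 39]  (not all equal)
t=3: [73, 71, 69, 70, 61, 68, 58, 45, 52]  (not all equal)
t=4: [61, 63, 64, 66, 70, 67, 68, 62, 64]  (not all equal)
t=5: [73, 71, 70, 68, 66, 68, 68, 71, 71]  (not all equal)
t=6: [61, 62, 64, 65, 67, 65, 65, 63, 62]  (not all equal)
t=7: [73, 73, 71, 70, 69, 70, 70, 72, 73]  (not all equal)
t=8: [60, 60, 62, 63, 63, 63, 63, 61, 60]  (not all equal)
t=9: [76, 76, 74, 73, 73, 73, 73, 74, 75]  (not all equal)
t=10: [56, 56, 58, 59, 59, 59, 59, 59, 57]  (not all equal)
t=11: [71, 71, 73, 74, 74, 74, 75, 74, 73]  (not all equal)
t=12: [61, 61, 60, 59, 59, 59, 57, 58, 59]  (not all equal)
t=13: [75, 75, 76, 74, 74, 75, 73, 74, 74]  (not all equal)
t=14: [57, 57, 56, 58, 58, 57, 59, 59, 58]  (not all equal)
t=15: [73, 72, 71, 74, 73, 73, 74, 74, 74]  (not all equal)
t=16: [60, 60, 61, 59, 59, 60, 59, 59, 59]  (not all equal)
t=17: [76, 76, 75, 75, 75, 76, 75, 75, 75]  (not all equal)
t=18: [56, 56, 56, 56, 56, 56, 57, 57, 56]  (not all equal)
t=19: [71, 71, 71, 71, 71, 71, 72, 72, 71]  (not all equal)
t=20: [62, 62, 62, 61, 61, 62, 61, 61, 61]  (not all equal)
t=21: [74, 74, 74, 74, 74, 74, 75, 75, 74]  (not all equal)
t=22: [59, 59, 59, 58, 58, 59, 57, 57, 58]  (not all equal)
t=23: [74, 74, 75, 74, 74, 74, 73, 73, 74]  (not all equal)
t=24: [59, 58, 57, 59, 59, 58, 59, 59, 59]  (not all equal)
t=25: [74, 74, 73, 75, 74, 74, 75, 75, 74]  (not all equal)
t=26: [58, 59, 59, 57, 58, 59, 57, 57, 58]  (not all equal)
t=27: [74, 74, 75, 73, 74, 74, 73, 73, 74]  (not all equal)
t=28: [59, 58, 57, 59, 59, 58, 60, 59, 59]  (not all equal)
t=29: [74, 74, 73, 75, 74, 74, 76, 75, 74]  (not all equal)
t=30: [58, 59, 59, 57, 58, 59, 56, 57, 58]  (not all equal)
t=31: [74, 74, 75, 73, 74, 74, 71, 73, 74]  (not all equal)
t=32: [59, 58, 57, 60, 59, 58, 61, 60, 59]  (not all equal)
t=33: [75, 74, 73, 76, 75, 74, 75, 76, 75]  (not all equal)
t=34: [57, 58, 59, 56, 57, 58, 56, 56, 57]  (not all equal)
t=35: [72, 73, 74, 71, 72, 73, 71, 71, 72]  (not all equal)
t=36: [61, 60, 59, 61, 61, 60, 62, 61, 61]  (not all equal)
t=37: [75, 76, 75, 74, 75, 76, 74, 74, 75]  (not all equal)
t=38: [57, 56, 56, 58, 57, 56, 59, 58, 57]  (not all equal)
t=39: [72, 71, 71, 73, 72, 71, 74, 73, 72]  (not all equal)
t=40: [61, 61, 62, 60, 61, 61, 59, 60, 61]  (not all equal)
t=41: [75, 74, 74, 76, 75, 74, 75, 76, 75]  (not all equal)
t=42: [57, 58, 59, 56, 57, 58, 56, 56, 57]  (not all equal)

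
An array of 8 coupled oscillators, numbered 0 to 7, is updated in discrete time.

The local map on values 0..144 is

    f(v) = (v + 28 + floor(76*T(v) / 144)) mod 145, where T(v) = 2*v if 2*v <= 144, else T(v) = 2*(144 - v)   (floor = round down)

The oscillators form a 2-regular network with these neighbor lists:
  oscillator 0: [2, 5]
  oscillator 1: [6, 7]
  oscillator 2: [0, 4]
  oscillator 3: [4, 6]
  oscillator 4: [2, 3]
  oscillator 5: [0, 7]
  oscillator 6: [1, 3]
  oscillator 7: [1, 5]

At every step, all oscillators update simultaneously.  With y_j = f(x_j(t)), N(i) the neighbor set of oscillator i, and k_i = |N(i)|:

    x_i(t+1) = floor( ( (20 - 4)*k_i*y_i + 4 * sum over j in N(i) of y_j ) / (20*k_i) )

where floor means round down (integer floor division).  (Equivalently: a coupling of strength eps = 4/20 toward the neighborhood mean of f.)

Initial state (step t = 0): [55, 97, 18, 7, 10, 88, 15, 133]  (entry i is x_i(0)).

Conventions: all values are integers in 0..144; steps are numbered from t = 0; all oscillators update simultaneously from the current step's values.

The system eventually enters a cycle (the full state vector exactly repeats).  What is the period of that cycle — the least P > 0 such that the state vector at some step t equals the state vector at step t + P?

Answer: 2
Key observation: The state at step 7, [94, 30, 94, 29, 36, 36, 30, 29], reappears at step 9 — and no state repeats earlier — so the cycle the system enters has period 2.

Derivation:
t=0: [55, 97, 18, 7, 10, 88, 15, 133]
t=1: [122, 31, 70, 44, 49, 40, 53, 27]
t=2: [36, 94, 36, 120, 116, 99, 129, 86]
t=3: [94, 28, 94, 27, 35, 36, 27, 29]
t=4: [36, 85, 36, 84, 90, 93, 83, 88]
t=5: [94, 30, 94, 30, 37, 36, 30, 29]
t=6: [36, 88, 36, 90, 95, 93, 89, 88]
t=7: [94, 30, 94, 29, 36, 36, 30, 29]
t=8: [36, 88, 36, 88, 93, 93, 88, 88]
t=9: [94, 30, 94, 29, 36, 36, 30, 29]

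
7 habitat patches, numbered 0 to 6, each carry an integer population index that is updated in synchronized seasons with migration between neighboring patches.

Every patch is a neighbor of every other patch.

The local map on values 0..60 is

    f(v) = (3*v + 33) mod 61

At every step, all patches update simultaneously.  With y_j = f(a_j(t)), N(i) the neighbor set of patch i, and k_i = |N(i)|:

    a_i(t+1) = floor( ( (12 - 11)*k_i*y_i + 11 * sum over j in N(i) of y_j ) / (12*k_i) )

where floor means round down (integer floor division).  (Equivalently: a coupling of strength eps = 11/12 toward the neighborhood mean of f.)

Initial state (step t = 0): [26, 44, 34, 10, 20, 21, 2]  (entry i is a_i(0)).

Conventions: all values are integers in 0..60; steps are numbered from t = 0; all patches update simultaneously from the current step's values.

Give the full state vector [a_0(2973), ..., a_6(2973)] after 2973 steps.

Answer: [30, 30, 30, 30, 30, 30, 30]
Key observation: The state at step 4, [1, 1, 1, 1, 1, 1, 1], reappears at step 14: the system is in a cycle of period 10 from step 4 on.  Therefore the state at step 2973 equals the state at step 4 + ((2973 - 4) mod 10) = 13, which is [30, 30, 30, 30, 30, 30, 30].

Derivation:
t=0: [26, 44, 34, 10, 20, 21, 2]
t=1: [29, 29, 31, 32, 30, 30, 29]
t=2: [24, 24, 28, 28, 28, 28, 24]
t=3: [51, 51, 50, 50, 50, 50, 51]
t=4: [1, 1, 1, 1, 1, 1, 1]
t=5: [36, 36, 36, 36, 36, 36, 36]
t=6: [19, 19, 19, 19, 19, 19, 19]
t=7: [29, 29, 29, 29, 29, 29, 29]
t=8: [59, 59, 59, 59, 59, 59, 59]
t=9: [27, 27, 27, 27, 27, 27, 27]
t=10: [53, 53, 53, 53, 53, 53, 53]
t=11: [9, 9, 9, 9, 9, 9, 9]
t=12: [60, 60, 60, 60, 60, 60, 60]
t=13: [30, 30, 30, 30, 30, 30, 30]
t=14: [1, 1, 1, 1, 1, 1, 1]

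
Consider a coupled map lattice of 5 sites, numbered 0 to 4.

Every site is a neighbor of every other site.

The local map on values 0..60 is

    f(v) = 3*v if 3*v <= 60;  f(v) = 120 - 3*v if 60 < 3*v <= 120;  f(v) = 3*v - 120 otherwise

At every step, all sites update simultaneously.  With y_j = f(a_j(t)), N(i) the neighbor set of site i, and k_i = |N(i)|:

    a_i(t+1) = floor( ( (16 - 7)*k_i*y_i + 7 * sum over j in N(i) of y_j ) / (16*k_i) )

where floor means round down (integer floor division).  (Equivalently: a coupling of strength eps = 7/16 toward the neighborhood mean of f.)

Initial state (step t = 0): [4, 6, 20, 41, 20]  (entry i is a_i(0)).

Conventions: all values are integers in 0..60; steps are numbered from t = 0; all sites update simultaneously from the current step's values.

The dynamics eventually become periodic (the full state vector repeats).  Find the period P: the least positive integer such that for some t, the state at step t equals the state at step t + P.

Answer: 4
Key observation: The state at step 37, [3, 3, 3, 3, 3], reappears at step 41 — and no state repeats earlier — so the cycle the system enters has period 4.

Derivation:
t=0: [4, 6, 20, 41, 20]
t=1: [22, 24, 43, 18, 43]
t=2: [43, 40, 23, 43, 23]
t=3: [17, 13, 36, 17, 36]
t=4: [41, 35, 23, 41, 23]
t=5: [14, 20, 36, 14, 36]
t=6: [37, 45, 23, 37, 23]
t=7: [18, 21, 37, 18, 37]
t=8: [44, 45, 24, 44, 24]
t=9: [20, 21, 36, 20, 36]
t=10: [49, 47, 27, 49, 27]
t=11: [28, 26, 34, 28, 34]
t=12: [32, 35, 24, 32, 24]
t=13: [28, 24, 39, 28, 39]
t=14: [30, 35, 15, 30, 15]
t=15: [31, 24, 38, 31, 38]
t=16: [24, 34, 15, 24, 15]
t=17: [44, 30, 42, 44, 42]
t=18: [12, 20, 9, 12, 9]
t=19: [36, 47, 32, 36, 32]
t=20: [15, 19, 21, 15, 21]
t=21: [48, 54, 54, 48, 54]
t=22: [29, 38, 38, 29, 38]
t=23: [24, 11, 11, 24, 11]
t=24: [43, 36, 36, 43, 36]
t=25: [9, 11, 11, 9, 11]
t=26: [28, 31, 31, 28, 31]
t=27: [33, 28, 28, 33, 28]
t=28: [25, 32, 32, 25, 32]
t=29: [38, 28, 28, 38, 28]
t=30: [15, 29, 29, 15, 29]
t=31: [41, 35, 35, 41, 35]
t=32: [6, 12, 12, 6, 12]
t=33: [23, 32, 32, 23, 32]
t=34: [42, 29, 29, 42, 29]
t=35: [14, 27, 27, 14, 27]
t=36: [41, 39, 39, 41, 39]
t=37: [3, 3, 3, 3, 3]
t=38: [9, 9, 9, 9, 9]
t=39: [27, 27, 27, 27, 27]
t=40: [39, 39, 39, 39, 39]
t=41: [3, 3, 3, 3, 3]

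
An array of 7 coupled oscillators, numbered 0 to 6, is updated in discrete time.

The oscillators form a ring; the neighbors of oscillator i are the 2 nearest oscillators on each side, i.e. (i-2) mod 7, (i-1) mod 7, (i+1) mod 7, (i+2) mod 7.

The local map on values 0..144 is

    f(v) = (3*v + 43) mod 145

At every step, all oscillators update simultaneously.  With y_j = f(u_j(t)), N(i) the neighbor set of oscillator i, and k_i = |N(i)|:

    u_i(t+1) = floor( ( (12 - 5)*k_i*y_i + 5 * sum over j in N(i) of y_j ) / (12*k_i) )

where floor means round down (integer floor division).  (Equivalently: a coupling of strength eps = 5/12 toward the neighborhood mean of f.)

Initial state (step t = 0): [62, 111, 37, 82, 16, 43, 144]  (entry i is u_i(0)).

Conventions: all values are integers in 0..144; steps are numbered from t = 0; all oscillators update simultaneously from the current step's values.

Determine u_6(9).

Answer: u_6(9) = 68

Derivation:
t=0: [62, 111, 37, 82, 16, 43, 144]
t=1: [65, 79, 47, 106, 76, 53, 53]
t=2: [84, 105, 67, 78, 96, 69, 76]
t=3: [44, 77, 83, 109, 72, 92, 96]
t=4: [38, 91, 37, 75, 82, 44, 55]
t=5: [20, 36, 37, 93, 107, 53, 58]
t=6: [75, 26, 27, 33, 60, 62, 67]
t=7: [116, 121, 120, 125, 92, 95, 100]
t=8: [92, 108, 104, 105, 51, 54, 60]
t=9: [46, 69, 61, 66, 57, 58, 68]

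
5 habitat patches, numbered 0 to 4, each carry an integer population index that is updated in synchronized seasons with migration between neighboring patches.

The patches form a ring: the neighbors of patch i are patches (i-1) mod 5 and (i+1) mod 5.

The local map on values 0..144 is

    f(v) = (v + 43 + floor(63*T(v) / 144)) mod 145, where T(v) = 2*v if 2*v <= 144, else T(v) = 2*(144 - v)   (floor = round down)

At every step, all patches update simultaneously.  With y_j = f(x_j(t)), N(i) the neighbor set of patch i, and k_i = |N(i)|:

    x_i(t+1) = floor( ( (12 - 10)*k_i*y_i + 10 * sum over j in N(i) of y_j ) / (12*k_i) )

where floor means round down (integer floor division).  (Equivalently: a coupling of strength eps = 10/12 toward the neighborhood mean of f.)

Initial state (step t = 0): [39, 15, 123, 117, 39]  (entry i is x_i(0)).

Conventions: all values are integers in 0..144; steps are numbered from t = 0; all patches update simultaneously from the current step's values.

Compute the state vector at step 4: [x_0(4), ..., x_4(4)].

Simulating step by step:
t=0: [39, 15, 123, 117, 39]
t=1: [97, 76, 51, 70, 83]
t=2: [33, 78, 48, 76, 32]
t=3: [74, 104, 49, 103, 74]
t=4: [34, 75, 52, 75, 34]

Answer: [34, 75, 52, 75, 34]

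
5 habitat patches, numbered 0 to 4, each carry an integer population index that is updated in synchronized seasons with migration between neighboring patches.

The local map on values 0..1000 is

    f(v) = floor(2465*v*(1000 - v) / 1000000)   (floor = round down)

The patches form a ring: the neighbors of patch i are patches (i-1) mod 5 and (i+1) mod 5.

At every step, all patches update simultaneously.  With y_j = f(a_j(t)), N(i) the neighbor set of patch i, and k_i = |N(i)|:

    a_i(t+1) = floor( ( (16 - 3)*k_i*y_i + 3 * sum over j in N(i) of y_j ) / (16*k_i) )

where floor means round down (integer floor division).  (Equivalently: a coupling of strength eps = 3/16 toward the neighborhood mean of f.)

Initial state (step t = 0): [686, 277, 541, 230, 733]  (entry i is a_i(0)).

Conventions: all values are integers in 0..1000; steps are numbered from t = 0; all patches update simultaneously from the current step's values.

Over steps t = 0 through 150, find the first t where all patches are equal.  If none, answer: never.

Simulating step by step:
t=0: [686, 277, 541, 230, 733]  (not all equal)
t=1: [522, 507, 584, 456, 482]  (not all equal)
t=2: [615, 614, 600, 610, 614]  (not all equal)
t=3: [583, 584, 589, 586, 584]  (not all equal)
t=4: [598, 597, 596, 597, 598]  (not all equal)
t=5: [592, 592, 593, 592, 592]  (not all equal)
t=6: [595, 594, 594, 594, 595]  (not all equal)
t=7: [594, 594, 594, 594, 594]  (all equal)

Answer: 7
Key observation: Synchronization is absorbing here: once all patches are equal they stay equal, and step 7 is the first all-equal step.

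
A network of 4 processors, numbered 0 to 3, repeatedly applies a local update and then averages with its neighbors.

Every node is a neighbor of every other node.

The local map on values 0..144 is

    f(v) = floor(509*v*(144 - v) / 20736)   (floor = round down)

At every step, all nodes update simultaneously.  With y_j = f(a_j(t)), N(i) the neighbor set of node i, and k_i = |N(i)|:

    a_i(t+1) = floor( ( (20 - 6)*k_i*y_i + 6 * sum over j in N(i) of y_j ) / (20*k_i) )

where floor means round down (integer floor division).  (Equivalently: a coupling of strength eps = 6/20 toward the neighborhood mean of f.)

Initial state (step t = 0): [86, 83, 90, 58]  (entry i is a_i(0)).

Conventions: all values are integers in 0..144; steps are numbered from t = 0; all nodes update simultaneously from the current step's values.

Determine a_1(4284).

Answer: a_1(4284) = 52
Key observation: The state at step 7, [126, 126, 126, 126], reappears at step 15: the system is in a cycle of period 8 from step 7 on.  Therefore the state at step 4284 equals the state at step 7 + ((4284 - 7) mod 8) = 12, which is [52, 52, 52, 52].

Derivation:
t=0: [86, 83, 90, 58]
t=1: [121, 123, 120, 121]
t=2: [67, 64, 68, 67]
t=3: [125, 125, 125, 125]
t=4: [58, 58, 58, 58]
t=5: [122, 122, 122, 122]
t=6: [65, 65, 65, 65]
t=7: [126, 126, 126, 126]
t=8: [55, 55, 55, 55]
t=9: [120, 120, 120, 120]
t=10: [70, 70, 70, 70]
t=11: [127, 127, 127, 127]
t=12: [52, 52, 52, 52]
t=13: [117, 117, 117, 117]
t=14: [77, 77, 77, 77]
t=15: [126, 126, 126, 126]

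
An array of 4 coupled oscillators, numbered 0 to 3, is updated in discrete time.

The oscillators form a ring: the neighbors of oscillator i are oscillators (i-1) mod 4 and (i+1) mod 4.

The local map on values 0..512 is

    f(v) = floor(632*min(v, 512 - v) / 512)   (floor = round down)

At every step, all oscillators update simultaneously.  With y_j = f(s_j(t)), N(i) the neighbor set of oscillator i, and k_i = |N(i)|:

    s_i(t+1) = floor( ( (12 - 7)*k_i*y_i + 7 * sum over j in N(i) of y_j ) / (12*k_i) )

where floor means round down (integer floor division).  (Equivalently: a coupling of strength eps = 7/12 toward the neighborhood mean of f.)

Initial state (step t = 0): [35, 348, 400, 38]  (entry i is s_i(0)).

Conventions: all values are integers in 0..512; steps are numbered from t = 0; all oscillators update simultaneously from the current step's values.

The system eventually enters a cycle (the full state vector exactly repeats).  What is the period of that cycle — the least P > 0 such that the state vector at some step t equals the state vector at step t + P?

Answer: 16
Key observation: The state at step 10, [313, 313, 313, 313], reappears at step 26 — and no state repeats earlier — so the cycle the system enters has period 16.

Derivation:
t=0: [35, 348, 400, 38]
t=1: [90, 136, 129, 71]
t=2: [120, 148, 140, 115]
t=3: [155, 169, 165, 152]
t=4: [194, 201, 199, 192]
t=5: [241, 244, 243, 239]
t=6: [297, 299, 298, 296]
t=7: [264, 263, 264, 265]
t=8: [305, 306, 305, 305]
t=9: [254, 254, 254, 255]
t=10: [313, 313, 313, 313]
t=11: [245, 245, 245, 245]
t=12: [302, 302, 302, 302]
t=13: [259, 259, 259, 259]
t=14: [312, 312, 312, 312]
t=15: [246, 246, 246, 246]
t=16: [303, 303, 303, 303]
t=17: [257, 257, 257, 257]
t=18: [314, 314, 314, 314]
t=19: [244, 244, 244, 244]
t=20: [301, 301, 301, 301]
t=21: [260, 260, 260, 260]
t=22: [311, 311, 311, 311]
t=23: [248, 248, 248, 248]
t=24: [306, 306, 306, 306]
t=25: [254, 254, 254, 254]
t=26: [313, 313, 313, 313]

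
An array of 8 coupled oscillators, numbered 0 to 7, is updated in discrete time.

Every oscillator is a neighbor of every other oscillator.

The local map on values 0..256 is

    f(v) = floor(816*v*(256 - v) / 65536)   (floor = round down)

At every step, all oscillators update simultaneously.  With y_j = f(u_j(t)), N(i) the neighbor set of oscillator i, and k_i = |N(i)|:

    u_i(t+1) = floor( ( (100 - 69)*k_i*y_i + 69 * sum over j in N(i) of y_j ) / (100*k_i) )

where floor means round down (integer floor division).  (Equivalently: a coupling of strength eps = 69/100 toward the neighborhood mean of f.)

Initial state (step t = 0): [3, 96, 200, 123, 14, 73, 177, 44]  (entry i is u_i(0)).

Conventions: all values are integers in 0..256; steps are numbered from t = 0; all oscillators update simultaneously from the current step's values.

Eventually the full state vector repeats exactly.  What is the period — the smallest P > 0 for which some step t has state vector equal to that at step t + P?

Answer: 2
Key observation: The state at step 6, [203, 203, 203, 203, 203, 203, 203, 203], reappears at step 8 — and no state repeats earlier — so the cycle the system enters has period 2.

Derivation:
t=0: [3, 96, 200, 123, 14, 73, 177, 44]
t=1: [104, 142, 131, 145, 111, 137, 139, 127]
t=2: [199, 200, 201, 200, 200, 201, 201, 201]
t=3: [138, 138, 137, 138, 138, 137, 137, 137]
t=4: [202, 202, 202, 202, 202, 202, 202, 202]
t=5: [135, 135, 135, 135, 135, 135, 135, 135]
t=6: [203, 203, 203, 203, 203, 203, 203, 203]
t=7: [133, 133, 133, 133, 133, 133, 133, 133]
t=8: [203, 203, 203, 203, 203, 203, 203, 203]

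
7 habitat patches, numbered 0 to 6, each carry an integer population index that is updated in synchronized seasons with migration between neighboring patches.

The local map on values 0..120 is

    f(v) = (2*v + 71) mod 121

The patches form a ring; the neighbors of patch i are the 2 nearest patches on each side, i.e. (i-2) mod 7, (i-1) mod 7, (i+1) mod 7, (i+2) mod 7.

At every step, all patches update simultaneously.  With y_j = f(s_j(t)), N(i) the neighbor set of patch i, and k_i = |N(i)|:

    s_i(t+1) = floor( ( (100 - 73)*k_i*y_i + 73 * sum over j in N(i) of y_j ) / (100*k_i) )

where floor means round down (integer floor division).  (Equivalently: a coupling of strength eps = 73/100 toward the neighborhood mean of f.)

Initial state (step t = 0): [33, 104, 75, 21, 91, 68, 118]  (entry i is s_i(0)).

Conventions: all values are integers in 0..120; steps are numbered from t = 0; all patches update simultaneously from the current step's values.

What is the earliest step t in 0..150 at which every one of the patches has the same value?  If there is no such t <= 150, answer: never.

Answer: 12
Key observation: Synchronization is absorbing here: once all patches are equal they stay equal, and step 12 is the first all-equal step.

Derivation:
t=0: [33, 104, 75, 21, 91, 68, 118]  (not all equal)
t=1: [56, 63, 59, 73, 69, 60, 44]  (not all equal)
t=2: [62, 68, 77, 81, 73, 70, 64]  (not all equal)
t=3: [85, 90, 95, 98, 96, 90, 84]  (not all equal)
t=4: [60, 53, 37, 17, 36, 54, 60]  (not all equal)
t=5: [56, 64, 52, 57, 52, 64, 56]  (not all equal)
t=6: [66, 65, 61, 65, 61, 65, 66]  (not all equal)
t=7: [79, 79, 76, 77, 76, 79, 79]  (not all equal)
t=8: [106, 106, 104, 104, 104, 106, 106]  (not all equal)
t=9: [40, 39, 38, 38, 38, 39, 40]  (not all equal)
t=10: [28, 28, 27, 26, 27, 28, 28]  (not all equal)
t=11: [5, 4, 4, 4, 4, 4, 5]  (not all equal)
t=12: [79, 79, 79, 79, 79, 79, 79]  (all equal)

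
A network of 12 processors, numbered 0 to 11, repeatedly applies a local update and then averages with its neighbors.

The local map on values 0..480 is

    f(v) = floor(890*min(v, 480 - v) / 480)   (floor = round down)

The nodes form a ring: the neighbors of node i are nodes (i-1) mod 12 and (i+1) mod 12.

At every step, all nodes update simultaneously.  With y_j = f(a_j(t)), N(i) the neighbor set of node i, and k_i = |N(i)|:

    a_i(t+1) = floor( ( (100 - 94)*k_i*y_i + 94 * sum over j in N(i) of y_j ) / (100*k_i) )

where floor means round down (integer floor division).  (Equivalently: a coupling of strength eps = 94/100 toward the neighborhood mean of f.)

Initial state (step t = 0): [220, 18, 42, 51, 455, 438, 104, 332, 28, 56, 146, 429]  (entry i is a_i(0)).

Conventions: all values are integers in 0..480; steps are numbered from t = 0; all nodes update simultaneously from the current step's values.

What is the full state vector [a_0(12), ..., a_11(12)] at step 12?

Answer: [175, 296, 141, 296, 196, 324, 344, 372, 403, 327, 301, 276]

Derivation:
t=0: [220, 18, 42, 51, 455, 438, 104, 332, 28, 56, 146, 429]
t=1: [84, 229, 64, 63, 83, 116, 176, 130, 180, 157, 108, 323]
t=2: [345, 153, 260, 134, 164, 238, 233, 324, 270, 267, 285, 184]
t=3: [308, 325, 273, 349, 342, 372, 369, 403, 344, 376, 367, 307]
t=4: [304, 346, 271, 314, 223, 228, 173, 223, 172, 228, 253, 266]
t=5: [322, 349, 284, 394, 367, 369, 411, 324, 411, 372, 409, 374]
t=6: [223, 322, 210, 278, 183, 170, 239, 136, 237, 133, 193, 210]
t=7: [344, 394, 336, 364, 344, 386, 293, 429, 260, 388, 319, 385]
t=8: [172, 253, 191, 256, 197, 291, 146, 359, 148, 341, 180, 269]
t=9: [400, 341, 413, 362, 381, 319, 285, 269, 242, 300, 324, 329]
t=10: [260, 143, 230, 157, 253, 273, 345, 400, 366, 363, 304, 222]
t=11: [342, 407, 286, 415, 341, 337, 264, 225, 183, 265, 314, 369]
t=12: [175, 296, 141, 296, 196, 324, 344, 372, 403, 327, 301, 276]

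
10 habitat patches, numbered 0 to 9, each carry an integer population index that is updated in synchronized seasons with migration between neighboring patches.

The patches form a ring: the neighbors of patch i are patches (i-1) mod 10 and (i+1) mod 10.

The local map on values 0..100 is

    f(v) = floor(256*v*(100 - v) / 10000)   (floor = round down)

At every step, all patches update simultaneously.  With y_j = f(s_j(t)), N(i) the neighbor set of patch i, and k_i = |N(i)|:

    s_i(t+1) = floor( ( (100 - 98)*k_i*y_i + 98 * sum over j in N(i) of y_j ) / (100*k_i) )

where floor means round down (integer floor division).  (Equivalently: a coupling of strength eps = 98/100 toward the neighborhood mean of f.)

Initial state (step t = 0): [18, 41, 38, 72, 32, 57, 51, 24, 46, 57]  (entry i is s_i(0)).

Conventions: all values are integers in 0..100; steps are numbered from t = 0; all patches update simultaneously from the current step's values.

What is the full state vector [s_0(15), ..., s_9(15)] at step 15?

Simulating step by step:
t=0: [18, 41, 38, 72, 32, 57, 51, 24, 46, 57]
t=1: [61, 48, 56, 57, 56, 59, 54, 62, 54, 50]
t=2: [63, 61, 62, 62, 61, 62, 60, 62, 62, 61]
t=3: [59, 59, 60, 60, 60, 60, 60, 60, 60, 59]
t=4: [61, 61, 61, 61, 61, 61, 61, 61, 61, 61]
t=5: [60, 60, 60, 60, 60, 60, 60, 60, 60, 60]
t=6: [61, 61, 61, 61, 61, 61, 61, 61, 61, 61]
t=7: [60, 60, 60, 60, 60, 60, 60, 60, 60, 60]
t=8: [61, 61, 61, 61, 61, 61, 61, 61, 61, 61]
t=9: [60, 60, 60, 60, 60, 60, 60, 60, 60, 60]
t=10: [61, 61, 61, 61, 61, 61, 61, 61, 61, 61]
t=11: [60, 60, 60, 60, 60, 60, 60, 60, 60, 60]
t=12: [61, 61, 61, 61, 61, 61, 61, 61, 61, 61]
t=13: [60, 60, 60, 60, 60, 60, 60, 60, 60, 60]
t=14: [61, 61, 61, 61, 61, 61, 61, 61, 61, 61]
t=15: [60, 60, 60, 60, 60, 60, 60, 60, 60, 60]

Answer: [60, 60, 60, 60, 60, 60, 60, 60, 60, 60]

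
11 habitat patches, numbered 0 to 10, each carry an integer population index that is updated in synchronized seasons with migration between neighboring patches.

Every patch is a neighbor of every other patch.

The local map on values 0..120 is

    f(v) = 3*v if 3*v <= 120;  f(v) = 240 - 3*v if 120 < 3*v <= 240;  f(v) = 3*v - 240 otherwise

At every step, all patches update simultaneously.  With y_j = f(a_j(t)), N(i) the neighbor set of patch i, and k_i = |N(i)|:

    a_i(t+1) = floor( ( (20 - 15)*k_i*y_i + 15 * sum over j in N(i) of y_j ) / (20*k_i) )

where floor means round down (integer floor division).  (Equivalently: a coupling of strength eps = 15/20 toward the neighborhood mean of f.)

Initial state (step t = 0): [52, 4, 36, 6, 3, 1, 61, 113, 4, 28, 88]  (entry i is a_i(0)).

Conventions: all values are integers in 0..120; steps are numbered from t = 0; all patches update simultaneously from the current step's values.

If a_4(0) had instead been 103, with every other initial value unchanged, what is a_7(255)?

Simulating step by step:
t=0: [52, 4, 36, 6, 103, 1, 61, 113, 4, 28, 88]
t=1: [57, 44, 61, 45, 54, 43, 52, 60, 44, 57, 46]
t=2: [83, 90, 81, 89, 84, 90, 86, 81, 90, 83, 89]
t=3: [16, 20, 15, 19, 16, 20, 18, 15, 20, 16, 19]
t=4: [52, 54, 51, 53, 52, 54, 53, 51, 54, 52, 53]
t=5: [82, 81, 82, 81, 82, 81, 81, 82, 81, 82, 81]
t=6: [4, 4, 4, 4, 4, 4, 4, 4, 4, 4, 4]
t=7: [12, 12, 12, 12, 12, 12, 12, 12, 12, 12, 12]
t=8: [36, 36, 36, 36, 36, 36, 36, 36, 36, 36, 36]
t=9: [108, 108, 108, 108, 108, 108, 108, 108, 108, 108, 108]
t=10: [84, 84, 84, 84, 84, 84, 84, 84, 84, 84, 84]
t=11: [12, 12, 12, 12, 12, 12, 12, 12, 12, 12, 12]

Answer: a_7(255) = 12
Key observation: The state at step 7, [12, 12, 12, 12, 12, 12, 12, 12, 12, 12, 12], reappears at step 11: the system is in a cycle of period 4 from step 7 on.  Therefore the state at step 255 equals the state at step 7 + ((255 - 7) mod 4) = 7, which is [12, 12, 12, 12, 12, 12, 12, 12, 12, 12, 12].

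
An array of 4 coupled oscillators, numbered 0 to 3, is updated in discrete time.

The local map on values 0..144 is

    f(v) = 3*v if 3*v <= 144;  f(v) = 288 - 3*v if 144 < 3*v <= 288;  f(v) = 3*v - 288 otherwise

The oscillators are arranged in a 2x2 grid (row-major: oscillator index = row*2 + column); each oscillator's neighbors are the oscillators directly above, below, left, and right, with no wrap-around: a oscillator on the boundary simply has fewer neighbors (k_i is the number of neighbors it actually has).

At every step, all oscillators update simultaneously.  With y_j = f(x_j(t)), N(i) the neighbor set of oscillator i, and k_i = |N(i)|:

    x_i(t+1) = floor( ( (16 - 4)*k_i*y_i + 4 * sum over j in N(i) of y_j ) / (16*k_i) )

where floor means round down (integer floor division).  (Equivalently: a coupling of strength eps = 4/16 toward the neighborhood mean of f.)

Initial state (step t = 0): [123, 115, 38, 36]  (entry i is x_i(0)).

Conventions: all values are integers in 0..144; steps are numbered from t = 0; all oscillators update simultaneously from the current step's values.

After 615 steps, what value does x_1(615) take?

Simulating step by step:
t=0: [123, 115, 38, 36]
t=1: [82, 66, 109, 102]
t=2: [47, 75, 36, 29]
t=3: [127, 75, 109, 86]
t=4: [82, 62, 44, 35]
t=5: [60, 94, 117, 108]
t=6: [89, 22, 65, 35]
t=7: [35, 65, 85, 98]
t=8: [94, 83, 38, 20]
t=9: [23, 37, 93, 64]
t=10: [66, 103, 27, 87]
t=11: [80, 30, 75, 33]
t=12: [55, 85, 65, 93]
t=13: [108, 41, 86, 22]
t=14: [46, 105, 35, 68]
t=15: [120, 48, 106, 79]
t=16: [75, 123, 37, 60]
t=17: [71, 82, 104, 105]
t=18: [64, 44, 30, 28]
t=19: [99, 121, 90, 90]
t=20: [18, 59, 16, 25]
t=21: [60, 99, 52, 76]
t=22: [98, 27, 120, 62]
t=23: [23, 74, 67, 95]
t=24: [70, 58, 74, 21]
t=25: [81, 103, 67, 69]
t=26: [47, 31, 81, 74]
t=27: [123, 95, 59, 66]
t=28: [75, 23, 104, 81]
t=29: [58, 65, 31, 45]
t=30: [108, 100, 100, 124]
t=31: [30, 24, 24, 66]
t=32: [85, 76, 76, 85]
t=33: [39, 53, 53, 39]
t=34: [120, 126, 126, 120]
t=35: [76, 85, 85, 76]
t=36: [53, 39, 39, 53]
t=37: [126, 120, 120, 126]
t=38: [85, 76, 76, 85]

Answer: x_1(615) = 53
Key observation: The state at step 32, [85, 76, 76, 85], reappears at step 38: the system is in a cycle of period 6 from step 32 on.  Therefore the state at step 615 equals the state at step 32 + ((615 - 32) mod 6) = 33, which is [39, 53, 53, 39].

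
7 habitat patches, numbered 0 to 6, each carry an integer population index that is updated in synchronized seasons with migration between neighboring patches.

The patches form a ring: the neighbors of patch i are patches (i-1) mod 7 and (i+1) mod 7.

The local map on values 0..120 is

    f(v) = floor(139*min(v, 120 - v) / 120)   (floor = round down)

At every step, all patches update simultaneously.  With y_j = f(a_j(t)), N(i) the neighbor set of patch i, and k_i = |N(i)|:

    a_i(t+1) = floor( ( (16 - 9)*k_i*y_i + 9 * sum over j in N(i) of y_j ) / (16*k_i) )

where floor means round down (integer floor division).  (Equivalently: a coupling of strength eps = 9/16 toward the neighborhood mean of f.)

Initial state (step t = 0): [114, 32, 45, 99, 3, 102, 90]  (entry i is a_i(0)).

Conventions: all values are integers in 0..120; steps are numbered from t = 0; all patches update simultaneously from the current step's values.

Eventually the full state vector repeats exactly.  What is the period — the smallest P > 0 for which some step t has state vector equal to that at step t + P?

Answer: 4
Key observation: The state at step 17, [68, 69, 69, 68, 68, 68, 68], reappears at step 21 — and no state repeats earlier — so the cycle the system enters has period 4.

Derivation:
t=0: [114, 32, 45, 99, 3, 102, 90]
t=1: [22, 32, 39, 25, 13, 19, 22]
t=2: [28, 35, 37, 29, 20, 20, 24]
t=3: [32, 38, 38, 32, 25, 24, 27]
t=4: [37, 42, 42, 36, 30, 28, 31]
t=5: [41, 46, 46, 41, 35, 33, 36]
t=6: [47, 51, 51, 46, 41, 39, 41]
t=7: [53, 57, 57, 53, 48, 46, 48]
t=8: [60, 64, 64, 60, 56, 54, 56]
t=9: [66, 65, 65, 66, 64, 63, 64]
t=10: [62, 62, 62, 62, 64, 64, 64]
t=11: [66, 67, 67, 66, 64, 64, 64]
t=12: [62, 61, 61, 62, 63, 64, 63]
t=13: [67, 67, 67, 67, 65, 65, 65]
t=14: [61, 61, 61, 61, 62, 63, 62]
t=15: [67, 68, 68, 67, 67, 66, 67]
t=16: [60, 60, 60, 60, 61, 61, 61]
t=17: [68, 69, 69, 68, 68, 68, 68]
t=18: [59, 59, 59, 59, 60, 60, 60]
t=19: [68, 68, 68, 68, 68, 69, 68]
t=20: [60, 60, 60, 60, 59, 59, 59]
t=21: [68, 69, 69, 68, 68, 68, 68]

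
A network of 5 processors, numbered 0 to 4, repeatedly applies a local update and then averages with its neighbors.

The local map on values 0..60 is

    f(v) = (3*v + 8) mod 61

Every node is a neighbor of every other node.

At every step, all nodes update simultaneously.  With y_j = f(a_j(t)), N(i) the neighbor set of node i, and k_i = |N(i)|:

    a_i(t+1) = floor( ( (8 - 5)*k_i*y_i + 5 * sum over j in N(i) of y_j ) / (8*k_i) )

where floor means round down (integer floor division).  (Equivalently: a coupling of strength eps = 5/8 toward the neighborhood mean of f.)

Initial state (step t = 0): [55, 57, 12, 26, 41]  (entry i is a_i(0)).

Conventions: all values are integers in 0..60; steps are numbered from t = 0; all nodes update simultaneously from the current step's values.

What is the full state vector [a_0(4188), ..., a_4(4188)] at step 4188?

Simulating step by step:
t=0: [55, 57, 12, 26, 41]
t=1: [40, 41, 38, 34, 31]
t=2: [17, 18, 16, 26, 25]
t=3: [38, 25, 37, 30, 30]
t=4: [24, 28, 36, 32, 32]
t=5: [34, 36, 41, 39, 39]
t=6: [29, 30, 20, 19, 19]
t=7: [20, 21, 14, 14, 14]
t=8: [27, 28, 37, 37, 37]
t=9: [42, 43, 49, 49, 49]
t=10: [22, 22, 26, 26, 26]
t=11: [18, 18, 21, 21, 21]
t=12: [5, 5, 7, 7, 7]
t=13: [25, 25, 27, 27, 27]
t=14: [24, 24, 26, 26, 26]
t=15: [21, 21, 23, 23, 23]
t=16: [12, 12, 14, 14, 14]
t=17: [46, 46, 48, 48, 48]
t=18: [26, 26, 28, 28, 28]
t=19: [27, 27, 29, 29, 29]
t=20: [30, 30, 32, 32, 32]
t=21: [39, 39, 41, 41, 41]
t=22: [5, 5, 7, 7, 7]

Answer: [26, 26, 28, 28, 28]
Key observation: The state at step 12, [5, 5, 7, 7, 7], reappears at step 22: the system is in a cycle of period 10 from step 12 on.  Therefore the state at step 4188 equals the state at step 12 + ((4188 - 12) mod 10) = 18, which is [26, 26, 28, 28, 28].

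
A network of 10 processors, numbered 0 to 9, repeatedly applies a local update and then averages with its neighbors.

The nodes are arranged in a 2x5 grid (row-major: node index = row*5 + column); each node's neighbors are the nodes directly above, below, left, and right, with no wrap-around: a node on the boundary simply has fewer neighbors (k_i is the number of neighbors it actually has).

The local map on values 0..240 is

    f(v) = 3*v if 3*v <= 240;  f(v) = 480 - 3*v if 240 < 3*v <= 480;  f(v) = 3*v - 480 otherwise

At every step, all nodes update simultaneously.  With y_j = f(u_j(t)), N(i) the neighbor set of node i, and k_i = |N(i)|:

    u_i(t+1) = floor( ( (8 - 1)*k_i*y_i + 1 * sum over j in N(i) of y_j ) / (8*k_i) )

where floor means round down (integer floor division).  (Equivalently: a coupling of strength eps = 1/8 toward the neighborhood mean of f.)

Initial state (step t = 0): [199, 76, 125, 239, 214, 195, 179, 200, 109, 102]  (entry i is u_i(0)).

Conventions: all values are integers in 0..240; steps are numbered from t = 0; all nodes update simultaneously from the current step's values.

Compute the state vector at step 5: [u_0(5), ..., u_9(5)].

Simulating step by step:
t=0: [199, 76, 125, 239, 214, 195, 179, 200, 109, 102]
t=1: [123, 211, 116, 224, 167, 102, 68, 118, 156, 171]
t=2: [117, 152, 135, 174, 32, 171, 197, 124, 25, 30]
t=3: [116, 34, 72, 47, 92, 43, 104, 105, 75, 89]
t=4: [129, 110, 206, 150, 200, 131, 163, 169, 218, 213]
t=5: [96, 141, 129, 44, 116, 82, 18, 37, 161, 157]

Answer: [96, 141, 129, 44, 116, 82, 18, 37, 161, 157]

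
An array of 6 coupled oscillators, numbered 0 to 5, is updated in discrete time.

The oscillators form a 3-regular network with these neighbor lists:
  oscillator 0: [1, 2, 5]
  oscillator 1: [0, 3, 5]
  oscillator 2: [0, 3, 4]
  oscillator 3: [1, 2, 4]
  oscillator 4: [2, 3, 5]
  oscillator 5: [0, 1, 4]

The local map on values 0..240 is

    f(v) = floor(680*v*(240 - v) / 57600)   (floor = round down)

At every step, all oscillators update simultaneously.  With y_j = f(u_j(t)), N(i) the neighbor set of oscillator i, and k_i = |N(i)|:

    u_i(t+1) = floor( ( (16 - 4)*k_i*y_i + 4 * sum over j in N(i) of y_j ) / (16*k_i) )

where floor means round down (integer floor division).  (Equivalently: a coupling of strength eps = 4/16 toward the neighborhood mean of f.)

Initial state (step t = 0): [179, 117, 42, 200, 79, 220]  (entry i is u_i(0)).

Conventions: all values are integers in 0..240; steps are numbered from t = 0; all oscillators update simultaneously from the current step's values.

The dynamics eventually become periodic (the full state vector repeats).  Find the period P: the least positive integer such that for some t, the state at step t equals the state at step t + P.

Simulating step by step:
t=0: [179, 117, 42, 200, 79, 220]
t=1: [122, 149, 104, 105, 132, 75]
t=2: [166, 160, 166, 166, 165, 150]
t=3: [146, 150, 145, 145, 146, 156]
t=4: [161, 159, 162, 161, 161, 155]
t=5: [150, 151, 149, 150, 150, 153]
t=6: [158, 158, 159, 159, 158, 157]
t=7: [152, 152, 152, 152, 152, 152]
t=8: [157, 157, 157, 157, 157, 157]
t=9: [153, 153, 153, 153, 153, 153]
t=10: [157, 157, 157, 157, 157, 157]

Answer: 2
Key observation: The state at step 8, [157, 157, 157, 157, 157, 157], reappears at step 10 — and no state repeats earlier — so the cycle the system enters has period 2.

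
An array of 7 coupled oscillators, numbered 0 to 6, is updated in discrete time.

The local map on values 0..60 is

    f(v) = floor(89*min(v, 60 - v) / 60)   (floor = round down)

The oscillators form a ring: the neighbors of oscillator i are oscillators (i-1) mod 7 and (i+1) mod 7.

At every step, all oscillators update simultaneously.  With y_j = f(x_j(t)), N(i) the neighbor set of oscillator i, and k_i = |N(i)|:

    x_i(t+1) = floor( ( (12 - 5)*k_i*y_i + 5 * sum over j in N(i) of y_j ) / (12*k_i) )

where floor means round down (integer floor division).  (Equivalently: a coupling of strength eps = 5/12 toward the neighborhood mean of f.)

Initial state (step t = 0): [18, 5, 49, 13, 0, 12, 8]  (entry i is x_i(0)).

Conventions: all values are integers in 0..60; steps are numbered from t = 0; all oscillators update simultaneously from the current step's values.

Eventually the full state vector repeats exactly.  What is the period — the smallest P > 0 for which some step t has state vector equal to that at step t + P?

Simulating step by step:
t=0: [18, 5, 49, 13, 0, 12, 8]
t=1: [18, 12, 14, 14, 7, 12, 15]
t=2: [23, 19, 19, 17, 13, 16, 21]
t=3: [32, 29, 27, 24, 21, 23, 29]
t=4: [41, 41, 39, 35, 32, 35, 40]
t=5: [28, 28, 31, 36, 39, 36, 30]
t=6: [41, 41, 40, 35, 32, 36, 41]
t=7: [28, 28, 30, 36, 38, 34, 29]
t=8: [41, 41, 41, 36, 33, 37, 41]
t=9: [28, 28, 29, 34, 37, 34, 29]
t=10: [41, 41, 41, 38, 35, 38, 41]
t=11: [28, 28, 28, 32, 34, 32, 28]
t=12: [41, 41, 41, 40, 39, 40, 41]
t=13: [28, 28, 28, 29, 30, 29, 28]
t=14: [41, 41, 41, 42, 43, 42, 41]
t=15: [28, 28, 27, 26, 25, 26, 27]
t=16: [40, 40, 39, 38, 37, 38, 39]
t=17: [29, 29, 30, 32, 33, 32, 30]
t=18: [43, 43, 43, 41, 40, 41, 43]
t=19: [25, 25, 25, 27, 28, 27, 25]
t=20: [37, 37, 37, 39, 40, 39, 37]
t=21: [34, 34, 33, 31, 29, 31, 33]
t=22: [38, 38, 40, 42, 43, 42, 40]
t=23: [31, 31, 29, 26, 25, 26, 29]
t=24: [43, 43, 41, 38, 37, 38, 41]
t=25: [25, 25, 28, 31, 33, 31, 28]
t=26: [37, 37, 40, 41, 41, 41, 40]
t=27: [32, 32, 29, 28, 28, 28, 29]
t=28: [41, 41, 42, 41, 41, 41, 42]
t=29: [27, 27, 26, 27, 28, 27, 26]
t=30: [39, 39, 38, 39, 40, 39, 38]
t=31: [31, 31, 31, 30, 29, 30, 31]
t=32: [43, 43, 43, 43, 43, 43, 43]
t=33: [25, 25, 25, 25, 25, 25, 25]
t=34: [37, 37, 37, 37, 37, 37, 37]
t=35: [34, 34, 34, 34, 34, 34, 34]
t=36: [38, 38, 38, 38, 38, 38, 38]
t=37: [32, 32, 32, 32, 32, 32, 32]
t=38: [41, 41, 41, 41, 41, 41, 41]
t=39: [28, 28, 28, 28, 28, 28, 28]
t=40: [41, 41, 41, 41, 41, 41, 41]

Answer: 2
Key observation: The state at step 38, [41, 41, 41, 41, 41, 41, 41], reappears at step 40 — and no state repeats earlier — so the cycle the system enters has period 2.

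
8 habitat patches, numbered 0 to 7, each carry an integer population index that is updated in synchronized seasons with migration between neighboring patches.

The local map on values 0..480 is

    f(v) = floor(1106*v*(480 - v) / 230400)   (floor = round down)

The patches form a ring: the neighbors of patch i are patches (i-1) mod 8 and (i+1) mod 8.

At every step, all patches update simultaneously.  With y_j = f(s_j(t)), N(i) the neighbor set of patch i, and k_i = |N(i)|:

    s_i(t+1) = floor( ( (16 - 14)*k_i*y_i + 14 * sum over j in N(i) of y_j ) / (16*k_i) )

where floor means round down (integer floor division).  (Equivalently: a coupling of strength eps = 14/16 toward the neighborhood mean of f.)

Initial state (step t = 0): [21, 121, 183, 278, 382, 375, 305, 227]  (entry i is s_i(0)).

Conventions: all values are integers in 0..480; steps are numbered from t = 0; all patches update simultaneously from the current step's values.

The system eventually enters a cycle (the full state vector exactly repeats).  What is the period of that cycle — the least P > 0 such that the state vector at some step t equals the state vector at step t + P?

Answer: 1
Key observation: The state at step 6, [271, 271, 271, 271, 271, 271, 271, 271], reappears at step 7 — and no state repeats earlier — so the cycle the system enters has period 1.

Derivation:
t=0: [21, 121, 183, 278, 382, 375, 305, 227]
t=1: [217, 159, 241, 225, 222, 213, 235, 166]
t=2: [250, 270, 262, 275, 274, 274, 263, 271]
t=3: [272, 274, 271, 271, 270, 271, 270, 274]
t=4: [270, 270, 270, 271, 271, 271, 270, 271]
t=5: [271, 272, 271, 271, 271, 271, 271, 271]
t=6: [271, 271, 271, 271, 271, 271, 271, 271]
t=7: [271, 271, 271, 271, 271, 271, 271, 271]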